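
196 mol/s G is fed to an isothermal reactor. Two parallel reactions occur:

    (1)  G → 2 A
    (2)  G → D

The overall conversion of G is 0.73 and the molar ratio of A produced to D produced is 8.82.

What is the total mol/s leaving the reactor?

313 mol/s

Conversion of G: G consumed = 0.73 × 196 = 143.1 mol/s = 1ξ₁ + 1ξ₂.
Selectivity: 2ξ₁ / (1ξ₂) = 8.82 → ξ₁ = 4.41 ξ₂.
Substitute: (1·4.41 + 1) ξ₂ = 143.1 → ξ₂ = 26.45 mol/s, ξ₁ = 116.6 mol/s.
Outlet amounts (n = n₀ + Σ ν·ξ):
  G: 196 − 1(116.6) − 1(26.45) = 52.92
  A: 0 + 2(116.6) = 233.3
  D: 0 + 1(26.45) = 26.45
Total out = 52.92 + 233.3 + 26.45 = 312.6 mol/s.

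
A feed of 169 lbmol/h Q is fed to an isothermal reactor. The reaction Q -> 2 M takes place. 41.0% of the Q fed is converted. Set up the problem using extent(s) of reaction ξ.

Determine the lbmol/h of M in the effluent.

139 lbmol/h

Q reacted = 0.41 × 169 = 69.29 lbmol/h; ν_Q = −1, so ξ = 69.29/1 = 69.29 lbmol/h.
Outlet amounts (n = n₀ + ν ξ):
  Q: 169 − 1(69.29) = 99.71
  M: 0 + 2(69.29) = 138.6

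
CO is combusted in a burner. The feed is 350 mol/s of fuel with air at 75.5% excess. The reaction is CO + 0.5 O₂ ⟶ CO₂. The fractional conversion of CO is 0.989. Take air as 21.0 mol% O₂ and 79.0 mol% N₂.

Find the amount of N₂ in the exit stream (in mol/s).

1160 mol/s

Stoichiometric O₂ = 0.5 × 350 = 175 mol/s; O₂ fed = 175 × 1.755 = 307.1 mol/s.
N₂ fed = 307.1 × 79/21 = 1155 mol/s.
Fuel reacted = 0.989 × 350 → ξ = 346.1 mol/s.
Outlet (n = n₀ + ν ξ):
  CO: 350 − 1(346.1) = 3.85
  O₂: 307.1 − 0.5(346.1) = 134.1
  N₂: 1155 (inert)
  CO₂: 0 + 1(346.1) = 346.1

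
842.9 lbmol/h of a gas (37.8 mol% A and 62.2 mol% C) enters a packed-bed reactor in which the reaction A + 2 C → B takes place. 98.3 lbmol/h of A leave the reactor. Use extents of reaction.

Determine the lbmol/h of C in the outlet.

For A: n = n₀ − 1ξ → 98.3 = 318.6 − 1ξ, giving ξ = 220.3 lbmol/h.
Outlet amounts (n = n₀ + ν ξ):
  A: 318.6 − 1(220.3) = 98.3
  C: 524.3 − 2(220.3) = 83.65
  B: 0 + 1(220.3) = 220.3

83.7 lbmol/h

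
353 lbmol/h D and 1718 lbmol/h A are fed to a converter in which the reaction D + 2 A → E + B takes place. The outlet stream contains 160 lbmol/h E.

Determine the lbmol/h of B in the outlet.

For E: n = n₀ + 1ξ → 160 = 0 + 1ξ, giving ξ = 160 lbmol/h.
Outlet amounts (n = n₀ + ν ξ):
  D: 353 − 1(160) = 193
  A: 1718 − 2(160) = 1398
  E: 0 + 1(160) = 160
  B: 0 + 1(160) = 160

160 lbmol/h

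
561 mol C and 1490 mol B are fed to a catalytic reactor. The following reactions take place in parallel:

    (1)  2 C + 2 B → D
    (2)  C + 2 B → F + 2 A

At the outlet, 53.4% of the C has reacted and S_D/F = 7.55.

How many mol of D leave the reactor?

140 mol

Conversion of C: C consumed = 0.534 × 561 = 299.6 mol = 2ξ₁ + 1ξ₂.
Selectivity: 1ξ₁ / (1ξ₂) = 7.55 → ξ₁ = 7.55 ξ₂.
Substitute: (2·7.55 + 1) ξ₂ = 299.6 → ξ₂ = 18.61 mol, ξ₁ = 140.5 mol.
Outlet amounts (n = n₀ + Σ ν·ξ):
  C: 561 − 2(140.5) − 1(18.61) = 261.4
  B: 1490 − 2(140.5) − 2(18.61) = 1172
  D: 0 + 1(140.5) = 140.5
  F: 0 + 1(18.61) = 18.61
  A: 0 + 2(18.61) = 37.21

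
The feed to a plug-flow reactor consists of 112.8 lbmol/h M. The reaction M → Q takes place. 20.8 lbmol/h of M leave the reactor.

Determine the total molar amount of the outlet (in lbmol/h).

113 lbmol/h

For M: n = n₀ − 1ξ → 20.8 = 112.8 − 1ξ, giving ξ = 92 lbmol/h.
Outlet amounts (n = n₀ + ν ξ):
  M: 112.8 − 1(92) = 20.8
  Q: 0 + 1(92) = 92
Total out = 20.8 + 92 = 112.8 lbmol/h.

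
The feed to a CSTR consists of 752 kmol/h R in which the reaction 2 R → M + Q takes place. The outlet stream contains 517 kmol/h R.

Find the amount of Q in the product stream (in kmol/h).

118 kmol/h

For R: n = n₀ − 2ξ → 517 = 752 − 2ξ, giving ξ = 117.5 kmol/h.
Outlet amounts (n = n₀ + ν ξ):
  R: 752 − 2(117.5) = 517
  M: 0 + 1(117.5) = 117.5
  Q: 0 + 1(117.5) = 117.5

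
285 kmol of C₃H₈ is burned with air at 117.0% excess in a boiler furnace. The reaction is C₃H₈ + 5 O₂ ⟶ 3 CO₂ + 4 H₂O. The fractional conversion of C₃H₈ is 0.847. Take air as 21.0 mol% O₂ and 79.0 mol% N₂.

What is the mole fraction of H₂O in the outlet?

Stoichiometric O₂ = 5 × 285 = 1425 kmol; O₂ fed = 1425 × 2.170 = 3092 kmol.
N₂ fed = 3092 × 79/21 = 11630 kmol.
Fuel reacted = 0.847 × 285 → ξ = 241.4 kmol.
Outlet (n = n₀ + ν ξ):
  C₃H₈: 285 − 1(241.4) = 43.61
  O₂: 3092 − 5(241.4) = 1885
  N₂: 11630 (inert)
  CO₂: 0 + 3(241.4) = 724.2
  H₂O: 0 + 4(241.4) = 965.6
Total out = 15250 kmol; y_H₂O = 965.6 / 15250 = 0.06331.

0.0633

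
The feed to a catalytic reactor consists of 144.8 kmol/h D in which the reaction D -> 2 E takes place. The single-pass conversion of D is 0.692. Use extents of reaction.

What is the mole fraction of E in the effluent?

D reacted = 0.692 × 144.8 = 100.2 kmol/h; ν_D = −1, so ξ = 100.2/1 = 100.2 kmol/h.
Outlet amounts (n = n₀ + ν ξ):
  D: 144.8 − 1(100.2) = 44.6
  E: 0 + 2(100.2) = 200.4
Total out = 245 kmol/h; y_E = 200.4 / 245 = 0.818.

0.818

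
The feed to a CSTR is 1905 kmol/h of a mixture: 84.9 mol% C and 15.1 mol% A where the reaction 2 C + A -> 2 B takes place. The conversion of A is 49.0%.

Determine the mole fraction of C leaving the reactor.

0.757

A reacted = 0.49 × 287.7 = 141 kmol/h; ν_A = −1, so ξ = 141/1 = 141 kmol/h.
Outlet amounts (n = n₀ + ν ξ):
  C: 1617 − 2(141) = 1335
  A: 287.7 − 1(141) = 146.7
  B: 0 + 2(141) = 281.9
Total out = 1764 kmol/h; y_C = 1335 / 1764 = 0.757.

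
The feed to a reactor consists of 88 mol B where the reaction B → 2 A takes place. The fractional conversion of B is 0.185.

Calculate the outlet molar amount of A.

B reacted = 0.185 × 88 = 16.28 mol; ν_B = −1, so ξ = 16.28/1 = 16.28 mol.
Outlet amounts (n = n₀ + ν ξ):
  B: 88 − 1(16.28) = 71.72
  A: 0 + 2(16.28) = 32.56

32.6 mol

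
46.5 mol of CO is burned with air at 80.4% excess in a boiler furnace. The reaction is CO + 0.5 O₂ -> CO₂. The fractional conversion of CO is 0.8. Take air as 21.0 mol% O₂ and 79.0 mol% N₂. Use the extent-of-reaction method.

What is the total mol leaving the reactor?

228 mol

Stoichiometric O₂ = 0.5 × 46.5 = 23.25 mol; O₂ fed = 23.25 × 1.804 = 41.94 mol.
N₂ fed = 41.94 × 79/21 = 157.8 mol.
Fuel reacted = 0.8 × 46.5 → ξ = 37.2 mol.
Outlet (n = n₀ + ν ξ):
  CO: 46.5 − 1(37.2) = 9.3
  O₂: 41.94 − 0.5(37.2) = 23.34
  N₂: 157.8 (inert)
  CO₂: 0 + 1(37.2) = 37.2
Total out = 9.3 + 23.34 + 157.8 + 37.2 = 227.6 mol.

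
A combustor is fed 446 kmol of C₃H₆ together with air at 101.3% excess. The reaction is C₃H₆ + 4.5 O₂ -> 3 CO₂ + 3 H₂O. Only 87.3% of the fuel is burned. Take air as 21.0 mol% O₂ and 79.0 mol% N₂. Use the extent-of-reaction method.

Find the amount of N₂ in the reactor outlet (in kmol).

15200 kmol

Stoichiometric O₂ = 4.5 × 446 = 2007 kmol; O₂ fed = 2007 × 2.013 = 4040 kmol.
N₂ fed = 4040 × 79/21 = 15200 kmol.
Fuel reacted = 0.873 × 446 → ξ = 389.4 kmol.
Outlet (n = n₀ + ν ξ):
  C₃H₆: 446 − 1(389.4) = 56.64
  O₂: 4040 − 4.5(389.4) = 2288
  N₂: 15200 (inert)
  CO₂: 0 + 3(389.4) = 1168
  H₂O: 0 + 3(389.4) = 1168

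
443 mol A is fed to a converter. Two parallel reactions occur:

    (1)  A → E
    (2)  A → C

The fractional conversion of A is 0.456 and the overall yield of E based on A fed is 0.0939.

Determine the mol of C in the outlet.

160 mol

Yield of E: 1ξ₁ / 443 = 0.0939 → ξ₁ = 41.6 mol.
Conversion of A: 1ξ₁ + 1ξ₂ = 0.456 × 443 = 202 → ξ₂ = 160.4 mol.
Outlet amounts (n = n₀ + Σ ν·ξ):
  A: 443 − 1(41.6) − 1(160.4) = 241
  E: 0 + 1(41.6) = 41.6
  C: 0 + 1(160.4) = 160.4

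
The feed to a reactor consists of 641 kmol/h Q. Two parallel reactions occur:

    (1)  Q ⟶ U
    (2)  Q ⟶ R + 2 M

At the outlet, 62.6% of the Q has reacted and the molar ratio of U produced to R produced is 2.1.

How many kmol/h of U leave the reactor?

Conversion of Q: Q consumed = 0.626 × 641 = 401.3 kmol/h = 1ξ₁ + 1ξ₂.
Selectivity: 1ξ₁ / (1ξ₂) = 2.1 → ξ₁ = 2.1 ξ₂.
Substitute: (1·2.1 + 1) ξ₂ = 401.3 → ξ₂ = 129.4 kmol/h, ξ₁ = 271.8 kmol/h.
Outlet amounts (n = n₀ + Σ ν·ξ):
  Q: 641 − 1(271.8) − 1(129.4) = 239.7
  U: 0 + 1(271.8) = 271.8
  R: 0 + 1(129.4) = 129.4
  M: 0 + 2(129.4) = 258.9

272 kmol/h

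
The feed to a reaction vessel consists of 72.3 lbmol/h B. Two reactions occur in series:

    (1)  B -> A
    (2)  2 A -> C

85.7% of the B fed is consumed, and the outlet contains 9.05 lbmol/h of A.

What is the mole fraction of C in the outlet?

0.577

Conversion of B: B consumed = 1ξ₁ = 0.857 × 72.3 → ξ₁ = 61.96 lbmol/h.
A balance: n_A = 0 + 1ξ₁ − 2ξ₂ = 9.05 → ξ₂ = (1·61.96 − 9.05)/2 = 26.46 lbmol/h.
Outlet amounts (n = n₀ + Σ ν·ξ):
  B: 72.3 − 1(61.96) = 10.34
  A: 0 + 1(61.96) − 2(26.46) = 9.05
  C: 0 + 1(26.46) = 26.46
Total out = 45.84 lbmol/h; y_C = 26.46 / 45.84 = 0.5771.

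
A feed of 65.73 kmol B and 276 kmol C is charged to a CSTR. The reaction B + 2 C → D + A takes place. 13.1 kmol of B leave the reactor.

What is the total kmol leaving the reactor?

For B: n = n₀ − 1ξ → 13.1 = 65.73 − 1ξ, giving ξ = 52.63 kmol.
Outlet amounts (n = n₀ + ν ξ):
  B: 65.73 − 1(52.63) = 13.1
  C: 276 − 2(52.63) = 170.7
  D: 0 + 1(52.63) = 52.63
  A: 0 + 1(52.63) = 52.63
Total out = 13.1 + 170.7 + 52.63 + 52.63 = 289.1 kmol.

289 kmol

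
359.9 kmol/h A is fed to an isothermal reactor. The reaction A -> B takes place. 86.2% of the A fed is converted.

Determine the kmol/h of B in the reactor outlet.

310 kmol/h

A reacted = 0.862 × 359.9 = 310.2 kmol/h; ν_A = −1, so ξ = 310.2/1 = 310.2 kmol/h.
Outlet amounts (n = n₀ + ν ξ):
  A: 359.9 − 1(310.2) = 49.67
  B: 0 + 1(310.2) = 310.2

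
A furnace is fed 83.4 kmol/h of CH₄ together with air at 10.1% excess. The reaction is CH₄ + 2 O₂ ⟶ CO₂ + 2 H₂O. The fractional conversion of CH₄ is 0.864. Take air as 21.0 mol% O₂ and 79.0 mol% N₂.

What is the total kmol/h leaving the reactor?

Stoichiometric O₂ = 2 × 83.4 = 166.8 kmol/h; O₂ fed = 166.8 × 1.101 = 183.6 kmol/h.
N₂ fed = 183.6 × 79/21 = 690.9 kmol/h.
Fuel reacted = 0.864 × 83.4 → ξ = 72.06 kmol/h.
Outlet (n = n₀ + ν ξ):
  CH₄: 83.4 − 1(72.06) = 11.34
  O₂: 183.6 − 2(72.06) = 39.53
  N₂: 690.9 (inert)
  CO₂: 0 + 1(72.06) = 72.06
  H₂O: 0 + 2(72.06) = 144.1
Total out = 11.34 + 39.53 + 690.9 + 72.06 + 144.1 = 957.9 kmol/h.

958 kmol/h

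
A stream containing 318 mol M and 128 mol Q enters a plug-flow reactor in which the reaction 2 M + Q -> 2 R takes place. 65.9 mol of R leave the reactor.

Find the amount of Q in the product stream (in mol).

For R: n = n₀ + 2ξ → 65.9 = 0 + 2ξ, giving ξ = 32.95 mol.
Outlet amounts (n = n₀ + ν ξ):
  M: 318 − 2(32.95) = 252.1
  Q: 128 − 1(32.95) = 95.05
  R: 0 + 2(32.95) = 65.9

95 mol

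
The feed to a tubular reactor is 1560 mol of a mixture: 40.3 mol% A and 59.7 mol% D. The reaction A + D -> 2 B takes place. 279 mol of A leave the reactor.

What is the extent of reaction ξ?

For A: n = n₀ − 1ξ → 279 = 628.7 − 1ξ, giving ξ = 349.7 mol.
Outlet amounts (n = n₀ + ν ξ):
  A: 628.7 − 1(349.7) = 279
  D: 931.3 − 1(349.7) = 581.6
  B: 0 + 2(349.7) = 699.4

ξ = 350 mol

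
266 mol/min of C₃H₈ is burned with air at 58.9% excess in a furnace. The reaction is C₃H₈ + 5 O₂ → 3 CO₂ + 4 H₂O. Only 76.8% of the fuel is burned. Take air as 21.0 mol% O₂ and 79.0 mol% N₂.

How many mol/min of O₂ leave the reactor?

1090 mol/min

Stoichiometric O₂ = 5 × 266 = 1330 mol/min; O₂ fed = 1330 × 1.589 = 2113 mol/min.
N₂ fed = 2113 × 79/21 = 7950 mol/min.
Fuel reacted = 0.768 × 266 → ξ = 204.3 mol/min.
Outlet (n = n₀ + ν ξ):
  C₃H₈: 266 − 1(204.3) = 61.71
  O₂: 2113 − 5(204.3) = 1092
  N₂: 7950 (inert)
  CO₂: 0 + 3(204.3) = 612.9
  H₂O: 0 + 4(204.3) = 817.2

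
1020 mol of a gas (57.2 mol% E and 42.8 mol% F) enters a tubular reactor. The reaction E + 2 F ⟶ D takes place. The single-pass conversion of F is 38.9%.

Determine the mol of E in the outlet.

499 mol

F reacted = 0.389 × 436.6 = 169.8 mol; ν_F = −2, so ξ = 169.8/2 = 84.91 mol.
Outlet amounts (n = n₀ + ν ξ):
  E: 583.4 − 1(84.91) = 498.5
  F: 436.6 − 2(84.91) = 266.7
  D: 0 + 1(84.91) = 84.91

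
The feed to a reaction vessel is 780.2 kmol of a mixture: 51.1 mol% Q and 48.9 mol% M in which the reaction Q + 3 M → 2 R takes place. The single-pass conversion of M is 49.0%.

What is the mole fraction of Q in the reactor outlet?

M reacted = 0.49 × 381.5 = 186.9 kmol; ν_M = −3, so ξ = 186.9/3 = 62.31 kmol.
Outlet amounts (n = n₀ + ν ξ):
  Q: 398.7 − 1(62.31) = 336.4
  M: 381.5 − 3(62.31) = 194.6
  R: 0 + 2(62.31) = 124.6
Total out = 655.6 kmol; y_Q = 336.4 / 655.6 = 0.5131.

0.513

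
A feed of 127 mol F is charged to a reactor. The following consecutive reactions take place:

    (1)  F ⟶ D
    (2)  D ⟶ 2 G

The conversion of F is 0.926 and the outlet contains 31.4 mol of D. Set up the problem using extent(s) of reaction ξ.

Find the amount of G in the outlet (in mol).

Conversion of F: F consumed = 1ξ₁ = 0.926 × 127 → ξ₁ = 117.6 mol.
D balance: n_D = 0 + 1ξ₁ − 1ξ₂ = 31.4 → ξ₂ = (1·117.6 − 31.4)/1 = 86.2 mol.
Outlet amounts (n = n₀ + Σ ν·ξ):
  F: 127 − 1(117.6) = 9.398
  D: 0 + 1(117.6) − 1(86.2) = 31.4
  G: 0 + 2(86.2) = 172.4

172 mol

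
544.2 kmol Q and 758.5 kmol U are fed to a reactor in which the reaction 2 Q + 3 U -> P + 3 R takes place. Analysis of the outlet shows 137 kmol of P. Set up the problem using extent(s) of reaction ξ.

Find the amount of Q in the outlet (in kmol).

For P: n = n₀ + 1ξ → 137 = 0 + 1ξ, giving ξ = 137 kmol.
Outlet amounts (n = n₀ + ν ξ):
  Q: 544.2 − 2(137) = 270.2
  U: 758.5 − 3(137) = 347.5
  P: 0 + 1(137) = 137
  R: 0 + 3(137) = 411

270 kmol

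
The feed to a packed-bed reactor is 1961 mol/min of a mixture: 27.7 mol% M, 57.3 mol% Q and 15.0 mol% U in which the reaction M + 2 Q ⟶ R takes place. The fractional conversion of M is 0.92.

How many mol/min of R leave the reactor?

500 mol/min

M reacted = 0.92 × 543.2 = 499.7 mol/min; ν_M = −1, so ξ = 499.7/1 = 499.7 mol/min.
Outlet amounts (n = n₀ + ν ξ):
  M: 543.2 − 1(499.7) = 43.46
  Q: 1124 − 2(499.7) = 124.2
  R: 0 + 1(499.7) = 499.7
  U: 294.1 (inert)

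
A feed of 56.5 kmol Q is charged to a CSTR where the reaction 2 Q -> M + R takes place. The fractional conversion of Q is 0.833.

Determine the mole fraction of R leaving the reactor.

0.416

Q reacted = 0.833 × 56.5 = 47.06 kmol; ν_Q = −2, so ξ = 47.06/2 = 23.53 kmol.
Outlet amounts (n = n₀ + ν ξ):
  Q: 56.5 − 2(23.53) = 9.436
  M: 0 + 1(23.53) = 23.53
  R: 0 + 1(23.53) = 23.53
Total out = 56.5 kmol; y_R = 23.53 / 56.5 = 0.4165.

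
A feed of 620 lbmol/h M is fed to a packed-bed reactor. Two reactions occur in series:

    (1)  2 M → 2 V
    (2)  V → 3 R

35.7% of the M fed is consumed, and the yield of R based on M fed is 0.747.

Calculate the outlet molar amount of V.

Conversion of M: M consumed = 2ξ₁ = 0.357 × 620 → ξ₁ = 110.7 lbmol/h.
Yield of R: 3ξ₂ / 620 = 0.747 → ξ₂ = 154.4 lbmol/h.
Outlet amounts (n = n₀ + Σ ν·ξ):
  M: 620 − 2(110.7) = 398.7
  V: 0 + 2(110.7) − 1(154.4) = 66.96
  R: 0 + 3(154.4) = 463.1

67 lbmol/h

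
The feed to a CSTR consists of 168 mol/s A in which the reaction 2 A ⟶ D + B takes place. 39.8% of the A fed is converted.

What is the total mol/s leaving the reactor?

168 mol/s

A reacted = 0.398 × 168 = 66.86 mol/s; ν_A = −2, so ξ = 66.86/2 = 33.43 mol/s.
Outlet amounts (n = n₀ + ν ξ):
  A: 168 − 2(33.43) = 101.1
  D: 0 + 1(33.43) = 33.43
  B: 0 + 1(33.43) = 33.43
Total out = 101.1 + 33.43 + 33.43 = 168 mol/s.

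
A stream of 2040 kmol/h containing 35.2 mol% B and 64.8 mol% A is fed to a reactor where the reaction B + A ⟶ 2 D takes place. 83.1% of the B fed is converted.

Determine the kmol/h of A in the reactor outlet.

B reacted = 0.831 × 718.1 = 596.7 kmol/h; ν_B = −1, so ξ = 596.7/1 = 596.7 kmol/h.
Outlet amounts (n = n₀ + ν ξ):
  B: 718.1 − 1(596.7) = 121.4
  A: 1322 − 1(596.7) = 725.2
  D: 0 + 2(596.7) = 1193

725 kmol/h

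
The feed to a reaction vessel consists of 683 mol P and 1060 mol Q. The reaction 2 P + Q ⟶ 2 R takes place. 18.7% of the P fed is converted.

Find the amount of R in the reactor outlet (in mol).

128 mol

P reacted = 0.187 × 683 = 127.7 mol; ν_P = −2, so ξ = 127.7/2 = 63.86 mol.
Outlet amounts (n = n₀ + ν ξ):
  P: 683 − 2(63.86) = 555.3
  Q: 1060 − 1(63.86) = 996.1
  R: 0 + 2(63.86) = 127.7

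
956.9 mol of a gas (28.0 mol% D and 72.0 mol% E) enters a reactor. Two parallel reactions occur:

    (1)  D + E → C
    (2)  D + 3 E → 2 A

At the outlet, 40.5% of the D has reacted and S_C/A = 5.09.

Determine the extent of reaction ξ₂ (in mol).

ξ₂ = 9.71 mol

Conversion of D: D consumed = 0.405 × 267.9 = 108.5 mol = 1ξ₁ + 1ξ₂.
Selectivity: 1ξ₁ / (2ξ₂) = 5.09 → ξ₁ = 10.18 ξ₂.
Substitute: (1·10.18 + 1) ξ₂ = 108.5 → ξ₂ = 9.706 mol, ξ₁ = 98.81 mol.
Outlet amounts (n = n₀ + Σ ν·ξ):
  D: 267.9 − 1(98.81) − 1(9.706) = 159.4
  E: 689 − 1(98.81) − 3(9.706) = 561
  C: 0 + 1(98.81) = 98.81
  A: 0 + 2(9.706) = 19.41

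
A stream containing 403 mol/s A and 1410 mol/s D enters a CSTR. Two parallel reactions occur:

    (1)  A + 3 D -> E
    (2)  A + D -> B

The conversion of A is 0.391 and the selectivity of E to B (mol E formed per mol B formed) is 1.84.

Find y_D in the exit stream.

Conversion of A: A consumed = 0.391 × 403 = 157.6 mol/s = 1ξ₁ + 1ξ₂.
Selectivity: 1ξ₁ / (1ξ₂) = 1.84 → ξ₁ = 1.84 ξ₂.
Substitute: (1·1.84 + 1) ξ₂ = 157.6 → ξ₂ = 55.48 mol/s, ξ₁ = 102.1 mol/s.
Outlet amounts (n = n₀ + Σ ν·ξ):
  A: 403 − 1(102.1) − 1(55.48) = 245.4
  D: 1410 − 3(102.1) − 1(55.48) = 1048
  E: 0 + 1(102.1) = 102.1
  B: 0 + 1(55.48) = 55.48
Total out = 1451 mol/s; y_D = 1048 / 1451 = 0.7223.

0.722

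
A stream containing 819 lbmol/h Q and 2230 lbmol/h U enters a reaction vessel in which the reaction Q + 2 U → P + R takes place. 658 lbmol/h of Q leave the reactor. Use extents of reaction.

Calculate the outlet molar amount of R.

161 lbmol/h

For Q: n = n₀ − 1ξ → 658 = 819 − 1ξ, giving ξ = 161 lbmol/h.
Outlet amounts (n = n₀ + ν ξ):
  Q: 819 − 1(161) = 658
  U: 2230 − 2(161) = 1908
  P: 0 + 1(161) = 161
  R: 0 + 1(161) = 161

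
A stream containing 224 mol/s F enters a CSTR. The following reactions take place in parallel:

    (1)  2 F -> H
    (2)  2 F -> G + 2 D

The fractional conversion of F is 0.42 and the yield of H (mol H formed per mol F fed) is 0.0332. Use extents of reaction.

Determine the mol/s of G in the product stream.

Yield of H: 1ξ₁ / 224 = 0.0332 → ξ₁ = 7.437 mol/s.
Conversion of F: 2ξ₁ + 2ξ₂ = 0.42 × 224 = 94.08 → ξ₂ = 39.6 mol/s.
Outlet amounts (n = n₀ + Σ ν·ξ):
  F: 224 − 2(7.437) − 2(39.6) = 129.9
  H: 0 + 1(7.437) = 7.437
  G: 0 + 1(39.6) = 39.6
  D: 0 + 2(39.6) = 79.21

39.6 mol/s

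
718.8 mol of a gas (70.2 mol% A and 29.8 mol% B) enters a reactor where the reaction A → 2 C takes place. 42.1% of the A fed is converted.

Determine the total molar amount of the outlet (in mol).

A reacted = 0.421 × 504.6 = 212.4 mol; ν_A = −1, so ξ = 212.4/1 = 212.4 mol.
Outlet amounts (n = n₀ + ν ξ):
  A: 504.6 − 1(212.4) = 292.2
  C: 0 + 2(212.4) = 424.9
  B: 214.2 (inert)
Total out = 292.2 + 424.9 + 214.2 = 931.2 mol.

931 mol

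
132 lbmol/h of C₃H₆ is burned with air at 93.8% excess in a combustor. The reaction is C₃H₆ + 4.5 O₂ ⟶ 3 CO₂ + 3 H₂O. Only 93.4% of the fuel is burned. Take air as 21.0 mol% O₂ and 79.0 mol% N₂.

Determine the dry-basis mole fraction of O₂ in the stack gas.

Stoichiometric O₂ = 4.5 × 132 = 594 lbmol/h; O₂ fed = 594 × 1.938 = 1151 lbmol/h.
N₂ fed = 1151 × 79/21 = 4331 lbmol/h.
Fuel reacted = 0.934 × 132 → ξ = 123.3 lbmol/h.
Outlet (n = n₀ + ν ξ):
  C₃H₆: 132 − 1(123.3) = 8.712
  O₂: 1151 − 4.5(123.3) = 596.4
  N₂: 4331 (inert)
  CO₂: 0 + 3(123.3) = 369.9
  H₂O: 0 + 3(123.3) = 369.9
Dry total = 5306 lbmol/h; y_O₂ (dry) = 596.4 / 5306 = 0.1124.

0.112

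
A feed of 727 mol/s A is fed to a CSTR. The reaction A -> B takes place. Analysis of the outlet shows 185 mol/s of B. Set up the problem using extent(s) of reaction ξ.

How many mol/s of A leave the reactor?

542 mol/s

For B: n = n₀ + 1ξ → 185 = 0 + 1ξ, giving ξ = 185 mol/s.
Outlet amounts (n = n₀ + ν ξ):
  A: 727 − 1(185) = 542
  B: 0 + 1(185) = 185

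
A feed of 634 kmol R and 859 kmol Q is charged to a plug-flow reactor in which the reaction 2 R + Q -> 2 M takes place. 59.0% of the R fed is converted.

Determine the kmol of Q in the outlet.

672 kmol

R reacted = 0.59 × 634 = 374.1 kmol; ν_R = −2, so ξ = 374.1/2 = 187 kmol.
Outlet amounts (n = n₀ + ν ξ):
  R: 634 − 2(187) = 259.9
  Q: 859 − 1(187) = 672
  M: 0 + 2(187) = 374.1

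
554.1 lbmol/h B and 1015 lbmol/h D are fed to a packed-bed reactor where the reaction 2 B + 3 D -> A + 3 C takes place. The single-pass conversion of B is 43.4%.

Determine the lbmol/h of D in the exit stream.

B reacted = 0.434 × 554.1 = 240.5 lbmol/h; ν_B = −2, so ξ = 240.5/2 = 120.2 lbmol/h.
Outlet amounts (n = n₀ + ν ξ):
  B: 554.1 − 2(120.2) = 313.6
  D: 1015 − 3(120.2) = 654.3
  A: 0 + 1(120.2) = 120.2
  C: 0 + 3(120.2) = 360.7

654 lbmol/h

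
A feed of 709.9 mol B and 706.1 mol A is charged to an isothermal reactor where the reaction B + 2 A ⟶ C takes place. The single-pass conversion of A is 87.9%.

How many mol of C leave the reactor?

A reacted = 0.879 × 706.1 = 620.7 mol; ν_A = −2, so ξ = 620.7/2 = 310.3 mol.
Outlet amounts (n = n₀ + ν ξ):
  B: 709.9 − 1(310.3) = 399.6
  A: 706.1 − 2(310.3) = 85.44
  C: 0 + 1(310.3) = 310.3

310 mol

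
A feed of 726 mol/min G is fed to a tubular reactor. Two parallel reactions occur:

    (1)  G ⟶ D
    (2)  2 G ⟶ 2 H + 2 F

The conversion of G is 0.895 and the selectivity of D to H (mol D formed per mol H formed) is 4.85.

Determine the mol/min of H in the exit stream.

Conversion of G: G consumed = 0.895 × 726 = 649.8 mol/min = 1ξ₁ + 2ξ₂.
Selectivity: 1ξ₁ / (2ξ₂) = 4.85 → ξ₁ = 9.7 ξ₂.
Substitute: (1·9.7 + 2) ξ₂ = 649.8 → ξ₂ = 55.54 mol/min, ξ₁ = 538.7 mol/min.
Outlet amounts (n = n₀ + Σ ν·ξ):
  G: 726 − 1(538.7) − 2(55.54) = 76.23
  D: 0 + 1(538.7) = 538.7
  H: 0 + 2(55.54) = 111.1
  F: 0 + 2(55.54) = 111.1

111 mol/min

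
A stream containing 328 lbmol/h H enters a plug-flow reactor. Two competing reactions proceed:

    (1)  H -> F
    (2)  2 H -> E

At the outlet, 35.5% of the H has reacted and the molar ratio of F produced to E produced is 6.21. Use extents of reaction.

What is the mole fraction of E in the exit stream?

Conversion of H: H consumed = 0.355 × 328 = 116.4 lbmol/h = 1ξ₁ + 2ξ₂.
Selectivity: 1ξ₁ / (1ξ₂) = 6.21 → ξ₁ = 6.21 ξ₂.
Substitute: (1·6.21 + 2) ξ₂ = 116.4 → ξ₂ = 14.18 lbmol/h, ξ₁ = 88.07 lbmol/h.
Outlet amounts (n = n₀ + Σ ν·ξ):
  H: 328 − 1(88.07) − 2(14.18) = 211.6
  F: 0 + 1(88.07) = 88.07
  E: 0 + 1(14.18) = 14.18
Total out = 313.8 lbmol/h; y_E = 14.18 / 313.8 = 0.04519.

0.0452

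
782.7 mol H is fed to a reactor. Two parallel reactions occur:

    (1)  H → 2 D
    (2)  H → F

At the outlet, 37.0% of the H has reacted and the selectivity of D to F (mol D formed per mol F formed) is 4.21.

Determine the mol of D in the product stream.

Conversion of H: H consumed = 0.37 × 782.7 = 289.6 mol = 1ξ₁ + 1ξ₂.
Selectivity: 2ξ₁ / (1ξ₂) = 4.21 → ξ₁ = 2.105 ξ₂.
Substitute: (1·2.105 + 1) ξ₂ = 289.6 → ξ₂ = 93.27 mol, ξ₁ = 196.3 mol.
Outlet amounts (n = n₀ + Σ ν·ξ):
  H: 782.7 − 1(196.3) − 1(93.27) = 493.1
  D: 0 + 2(196.3) = 392.7
  F: 0 + 1(93.27) = 93.27

393 mol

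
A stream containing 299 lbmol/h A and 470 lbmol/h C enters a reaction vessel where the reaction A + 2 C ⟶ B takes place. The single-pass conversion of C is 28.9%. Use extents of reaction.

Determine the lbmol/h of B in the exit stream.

67.9 lbmol/h

C reacted = 0.289 × 470 = 135.8 lbmol/h; ν_C = −2, so ξ = 135.8/2 = 67.91 lbmol/h.
Outlet amounts (n = n₀ + ν ξ):
  A: 299 − 1(67.91) = 231.1
  C: 470 − 2(67.91) = 334.2
  B: 0 + 1(67.91) = 67.91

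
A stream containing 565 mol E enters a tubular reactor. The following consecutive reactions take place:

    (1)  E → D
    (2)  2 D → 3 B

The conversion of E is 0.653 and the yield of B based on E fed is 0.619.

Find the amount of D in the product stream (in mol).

136 mol

Conversion of E: E consumed = 1ξ₁ = 0.653 × 565 → ξ₁ = 368.9 mol.
Yield of B: 3ξ₂ / 565 = 0.619 → ξ₂ = 116.6 mol.
Outlet amounts (n = n₀ + Σ ν·ξ):
  E: 565 − 1(368.9) = 196.1
  D: 0 + 1(368.9) − 2(116.6) = 135.8
  B: 0 + 3(116.6) = 349.7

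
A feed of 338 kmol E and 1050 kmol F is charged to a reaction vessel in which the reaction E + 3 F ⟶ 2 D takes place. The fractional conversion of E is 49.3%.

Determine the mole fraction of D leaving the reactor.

0.316

E reacted = 0.493 × 338 = 166.6 kmol; ν_E = −1, so ξ = 166.6/1 = 166.6 kmol.
Outlet amounts (n = n₀ + ν ξ):
  E: 338 − 1(166.6) = 171.4
  F: 1050 − 3(166.6) = 550.1
  D: 0 + 2(166.6) = 333.3
Total out = 1055 kmol; y_D = 333.3 / 1055 = 0.316.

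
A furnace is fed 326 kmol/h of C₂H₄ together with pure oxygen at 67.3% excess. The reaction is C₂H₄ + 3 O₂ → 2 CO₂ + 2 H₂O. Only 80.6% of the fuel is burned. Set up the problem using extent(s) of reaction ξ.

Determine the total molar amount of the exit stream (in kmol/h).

Stoichiometric O₂ = 3 × 326 = 978 kmol/h; O₂ fed = 978 × 1.673 = 1636 kmol/h.
Fuel reacted = 0.806 × 326 → ξ = 262.8 kmol/h.
Outlet (n = n₀ + ν ξ):
  C₂H₄: 326 − 1(262.8) = 63.24
  O₂: 1636 − 3(262.8) = 847.9
  CO₂: 0 + 2(262.8) = 525.5
  H₂O: 0 + 2(262.8) = 525.5
Total out = 63.24 + 847.9 + 525.5 + 525.5 = 1962 kmol/h.

1960 kmol/h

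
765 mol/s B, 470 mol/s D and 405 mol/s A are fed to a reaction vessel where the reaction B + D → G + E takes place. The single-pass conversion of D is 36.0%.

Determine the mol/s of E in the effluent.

D reacted = 0.36 × 470 = 169.2 mol/s; ν_D = −1, so ξ = 169.2/1 = 169.2 mol/s.
Outlet amounts (n = n₀ + ν ξ):
  B: 765 − 1(169.2) = 595.8
  D: 470 − 1(169.2) = 300.8
  G: 0 + 1(169.2) = 169.2
  E: 0 + 1(169.2) = 169.2
  A: 405 (inert)

169 mol/s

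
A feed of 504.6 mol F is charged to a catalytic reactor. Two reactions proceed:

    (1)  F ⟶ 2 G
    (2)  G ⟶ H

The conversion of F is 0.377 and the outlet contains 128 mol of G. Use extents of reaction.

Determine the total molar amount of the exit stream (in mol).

Conversion of F: F consumed = 1ξ₁ = 0.377 × 504.6 → ξ₁ = 190.2 mol.
G balance: n_G = 0 + 2ξ₁ − 1ξ₂ = 128 → ξ₂ = (2·190.2 − 128)/1 = 252.5 mol.
Outlet amounts (n = n₀ + Σ ν·ξ):
  F: 504.6 − 1(190.2) = 314.4
  G: 0 + 2(190.2) − 1(252.5) = 128
  H: 0 + 1(252.5) = 252.5
Total out = 314.4 + 128 + 252.5 = 694.8 mol.

695 mol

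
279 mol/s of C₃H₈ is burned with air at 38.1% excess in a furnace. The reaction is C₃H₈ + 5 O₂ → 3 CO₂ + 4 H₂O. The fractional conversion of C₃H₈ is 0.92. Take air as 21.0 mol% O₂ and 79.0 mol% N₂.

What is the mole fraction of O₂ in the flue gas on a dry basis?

0.0741

Stoichiometric O₂ = 5 × 279 = 1395 mol/s; O₂ fed = 1395 × 1.381 = 1926 mol/s.
N₂ fed = 1926 × 79/21 = 7247 mol/s.
Fuel reacted = 0.92 × 279 → ξ = 256.7 mol/s.
Outlet (n = n₀ + ν ξ):
  C₃H₈: 279 − 1(256.7) = 22.32
  O₂: 1926 − 5(256.7) = 643.1
  N₂: 7247 (inert)
  CO₂: 0 + 3(256.7) = 770
  H₂O: 0 + 4(256.7) = 1027
Dry total = 8683 mol/s; y_O₂ (dry) = 643.1 / 8683 = 0.07407.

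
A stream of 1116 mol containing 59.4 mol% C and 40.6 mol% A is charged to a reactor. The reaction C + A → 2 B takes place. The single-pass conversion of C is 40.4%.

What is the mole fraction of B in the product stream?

0.48

C reacted = 0.404 × 662.9 = 267.8 mol; ν_C = −1, so ξ = 267.8/1 = 267.8 mol.
Outlet amounts (n = n₀ + ν ξ):
  C: 662.9 − 1(267.8) = 395.1
  A: 453.1 − 1(267.8) = 185.3
  B: 0 + 2(267.8) = 535.6
Total out = 1116 mol; y_B = 535.6 / 1116 = 0.48.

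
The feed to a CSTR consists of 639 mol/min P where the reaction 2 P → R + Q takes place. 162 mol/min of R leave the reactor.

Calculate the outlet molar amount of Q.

For R: n = n₀ + 1ξ → 162 = 0 + 1ξ, giving ξ = 162 mol/min.
Outlet amounts (n = n₀ + ν ξ):
  P: 639 − 2(162) = 315
  R: 0 + 1(162) = 162
  Q: 0 + 1(162) = 162

162 mol/min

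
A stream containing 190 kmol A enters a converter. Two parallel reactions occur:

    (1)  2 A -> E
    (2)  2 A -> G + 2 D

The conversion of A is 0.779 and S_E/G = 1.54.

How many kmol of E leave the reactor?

44.9 kmol

Conversion of A: A consumed = 0.779 × 190 = 148 kmol = 2ξ₁ + 2ξ₂.
Selectivity: 1ξ₁ / (1ξ₂) = 1.54 → ξ₁ = 1.54 ξ₂.
Substitute: (2·1.54 + 2) ξ₂ = 148 → ξ₂ = 29.14 kmol, ξ₁ = 44.87 kmol.
Outlet amounts (n = n₀ + Σ ν·ξ):
  A: 190 − 2(44.87) − 2(29.14) = 41.99
  E: 0 + 1(44.87) = 44.87
  G: 0 + 1(29.14) = 29.14
  D: 0 + 2(29.14) = 58.27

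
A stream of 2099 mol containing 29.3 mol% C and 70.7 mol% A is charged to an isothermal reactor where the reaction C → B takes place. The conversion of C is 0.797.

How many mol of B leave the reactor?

490 mol

C reacted = 0.797 × 615 = 490.2 mol; ν_C = −1, so ξ = 490.2/1 = 490.2 mol.
Outlet amounts (n = n₀ + ν ξ):
  C: 615 − 1(490.2) = 124.8
  B: 0 + 1(490.2) = 490.2
  A: 1484 (inert)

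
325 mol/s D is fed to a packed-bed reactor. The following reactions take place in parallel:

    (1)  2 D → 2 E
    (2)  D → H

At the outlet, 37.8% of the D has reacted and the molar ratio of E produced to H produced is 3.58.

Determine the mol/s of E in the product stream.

96 mol/s

Conversion of D: D consumed = 0.378 × 325 = 122.8 mol/s = 2ξ₁ + 1ξ₂.
Selectivity: 2ξ₁ / (1ξ₂) = 3.58 → ξ₁ = 1.79 ξ₂.
Substitute: (2·1.79 + 1) ξ₂ = 122.8 → ξ₂ = 26.82 mol/s, ξ₁ = 48.01 mol/s.
Outlet amounts (n = n₀ + Σ ν·ξ):
  D: 325 − 2(48.01) − 1(26.82) = 202.2
  E: 0 + 2(48.01) = 96.03
  H: 0 + 1(26.82) = 26.82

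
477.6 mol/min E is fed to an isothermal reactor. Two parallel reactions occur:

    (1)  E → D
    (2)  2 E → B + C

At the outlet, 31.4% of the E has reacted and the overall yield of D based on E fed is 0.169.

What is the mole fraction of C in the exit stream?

0.0725

Yield of D: 1ξ₁ / 477.6 = 0.169 → ξ₁ = 80.71 mol/min.
Conversion of E: 1ξ₁ + 2ξ₂ = 0.314 × 477.6 = 150 → ξ₂ = 34.63 mol/min.
Outlet amounts (n = n₀ + Σ ν·ξ):
  E: 477.6 − 1(80.71) − 2(34.63) = 327.6
  D: 0 + 1(80.71) = 80.71
  B: 0 + 1(34.63) = 34.63
  C: 0 + 1(34.63) = 34.63
Total out = 477.6 mol/min; y_C = 34.63 / 477.6 = 0.0725.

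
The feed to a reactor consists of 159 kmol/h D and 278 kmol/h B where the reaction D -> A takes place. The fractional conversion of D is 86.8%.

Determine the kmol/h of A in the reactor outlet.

138 kmol/h

D reacted = 0.868 × 159 = 138 kmol/h; ν_D = −1, so ξ = 138/1 = 138 kmol/h.
Outlet amounts (n = n₀ + ν ξ):
  D: 159 − 1(138) = 20.99
  A: 0 + 1(138) = 138
  B: 278 (inert)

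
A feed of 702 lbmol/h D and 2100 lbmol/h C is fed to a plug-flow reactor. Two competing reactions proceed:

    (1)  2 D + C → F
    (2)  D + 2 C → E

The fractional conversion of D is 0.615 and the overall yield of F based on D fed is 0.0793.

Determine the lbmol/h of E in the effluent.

Yield of F: 1ξ₁ / 702 = 0.0793 → ξ₁ = 55.67 lbmol/h.
Conversion of D: 2ξ₁ + 1ξ₂ = 0.615 × 702 = 431.7 → ξ₂ = 320.4 lbmol/h.
Outlet amounts (n = n₀ + Σ ν·ξ):
  D: 702 − 2(55.67) − 1(320.4) = 270.3
  C: 2100 − 1(55.67) − 2(320.4) = 1404
  F: 0 + 1(55.67) = 55.67
  E: 0 + 1(320.4) = 320.4

320 lbmol/h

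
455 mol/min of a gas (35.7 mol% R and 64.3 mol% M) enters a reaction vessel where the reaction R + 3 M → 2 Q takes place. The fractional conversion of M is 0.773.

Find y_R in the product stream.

M reacted = 0.773 × 292.6 = 226.2 mol/min; ν_M = −3, so ξ = 226.2/3 = 75.38 mol/min.
Outlet amounts (n = n₀ + ν ξ):
  R: 162.4 − 1(75.38) = 87.05
  M: 292.6 − 3(75.38) = 66.41
  Q: 0 + 2(75.38) = 150.8
Total out = 304.2 mol/min; y_R = 87.05 / 304.2 = 0.2861.

0.286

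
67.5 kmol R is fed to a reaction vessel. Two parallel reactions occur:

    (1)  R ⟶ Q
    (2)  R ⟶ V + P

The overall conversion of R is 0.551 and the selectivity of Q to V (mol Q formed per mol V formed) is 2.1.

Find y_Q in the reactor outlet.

Conversion of R: R consumed = 0.551 × 67.5 = 37.19 kmol = 1ξ₁ + 1ξ₂.
Selectivity: 1ξ₁ / (1ξ₂) = 2.1 → ξ₁ = 2.1 ξ₂.
Substitute: (1·2.1 + 1) ξ₂ = 37.19 → ξ₂ = 12 kmol, ξ₁ = 25.19 kmol.
Outlet amounts (n = n₀ + Σ ν·ξ):
  R: 67.5 − 1(25.19) − 1(12) = 30.31
  Q: 0 + 1(25.19) = 25.19
  V: 0 + 1(12) = 12
  P: 0 + 1(12) = 12
Total out = 79.5 kmol; y_Q = 25.19 / 79.5 = 0.3169.

0.317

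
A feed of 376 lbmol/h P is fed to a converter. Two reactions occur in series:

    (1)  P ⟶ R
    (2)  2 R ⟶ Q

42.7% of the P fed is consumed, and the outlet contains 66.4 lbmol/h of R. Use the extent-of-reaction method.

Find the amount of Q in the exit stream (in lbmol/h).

47.1 lbmol/h

Conversion of P: P consumed = 1ξ₁ = 0.427 × 376 → ξ₁ = 160.6 lbmol/h.
R balance: n_R = 0 + 1ξ₁ − 2ξ₂ = 66.4 → ξ₂ = (1·160.6 − 66.4)/2 = 47.08 lbmol/h.
Outlet amounts (n = n₀ + Σ ν·ξ):
  P: 376 − 1(160.6) = 215.4
  R: 0 + 1(160.6) − 2(47.08) = 66.4
  Q: 0 + 1(47.08) = 47.08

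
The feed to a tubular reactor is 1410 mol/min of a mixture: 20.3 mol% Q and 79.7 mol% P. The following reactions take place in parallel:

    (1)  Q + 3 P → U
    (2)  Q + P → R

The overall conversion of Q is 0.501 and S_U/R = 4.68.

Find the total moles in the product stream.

1030 mol/min

Conversion of Q: Q consumed = 0.501 × 286.2 = 143.4 mol/min = 1ξ₁ + 1ξ₂.
Selectivity: 1ξ₁ / (1ξ₂) = 4.68 → ξ₁ = 4.68 ξ₂.
Substitute: (1·4.68 + 1) ξ₂ = 143.4 → ξ₂ = 25.25 mol/min, ξ₁ = 118.2 mol/min.
Outlet amounts (n = n₀ + Σ ν·ξ):
  Q: 286.2 − 1(118.2) − 1(25.25) = 142.8
  P: 1124 − 3(118.2) − 1(25.25) = 744.1
  U: 0 + 1(118.2) = 118.2
  R: 0 + 1(25.25) = 25.25
Total out = 142.8 + 744.1 + 118.2 + 25.25 = 1030 mol/min.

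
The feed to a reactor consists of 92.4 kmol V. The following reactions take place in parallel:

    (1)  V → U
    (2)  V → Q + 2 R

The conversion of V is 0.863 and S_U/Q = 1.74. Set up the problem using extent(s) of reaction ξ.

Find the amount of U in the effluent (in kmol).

Conversion of V: V consumed = 0.863 × 92.4 = 79.74 kmol = 1ξ₁ + 1ξ₂.
Selectivity: 1ξ₁ / (1ξ₂) = 1.74 → ξ₁ = 1.74 ξ₂.
Substitute: (1·1.74 + 1) ξ₂ = 79.74 → ξ₂ = 29.1 kmol, ξ₁ = 50.64 kmol.
Outlet amounts (n = n₀ + Σ ν·ξ):
  V: 92.4 − 1(50.64) − 1(29.1) = 12.66
  U: 0 + 1(50.64) = 50.64
  Q: 0 + 1(29.1) = 29.1
  R: 0 + 2(29.1) = 58.21

50.6 kmol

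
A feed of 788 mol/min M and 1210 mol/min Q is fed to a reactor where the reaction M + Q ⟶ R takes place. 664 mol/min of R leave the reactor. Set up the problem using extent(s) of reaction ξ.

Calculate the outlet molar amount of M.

For R: n = n₀ + 1ξ → 664 = 0 + 1ξ, giving ξ = 664 mol/min.
Outlet amounts (n = n₀ + ν ξ):
  M: 788 − 1(664) = 124
  Q: 1210 − 1(664) = 546
  R: 0 + 1(664) = 664

124 mol/min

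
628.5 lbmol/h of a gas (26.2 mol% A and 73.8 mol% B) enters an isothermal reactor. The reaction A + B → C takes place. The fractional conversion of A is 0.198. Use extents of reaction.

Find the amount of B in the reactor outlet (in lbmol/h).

431 lbmol/h

A reacted = 0.198 × 164.7 = 32.6 lbmol/h; ν_A = −1, so ξ = 32.6/1 = 32.6 lbmol/h.
Outlet amounts (n = n₀ + ν ξ):
  A: 164.7 − 1(32.6) = 132.1
  B: 463.8 − 1(32.6) = 431.2
  C: 0 + 1(32.6) = 32.6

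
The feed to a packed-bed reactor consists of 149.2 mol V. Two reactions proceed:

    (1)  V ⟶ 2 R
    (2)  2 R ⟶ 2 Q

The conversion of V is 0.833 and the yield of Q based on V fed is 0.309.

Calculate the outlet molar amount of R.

Conversion of V: V consumed = 1ξ₁ = 0.833 × 149.2 → ξ₁ = 124.3 mol.
Yield of Q: 2ξ₂ / 149.2 = 0.309 → ξ₂ = 23.05 mol.
Outlet amounts (n = n₀ + Σ ν·ξ):
  V: 149.2 − 1(124.3) = 24.92
  R: 0 + 2(124.3) − 2(23.05) = 202.5
  Q: 0 + 2(23.05) = 46.1

202 mol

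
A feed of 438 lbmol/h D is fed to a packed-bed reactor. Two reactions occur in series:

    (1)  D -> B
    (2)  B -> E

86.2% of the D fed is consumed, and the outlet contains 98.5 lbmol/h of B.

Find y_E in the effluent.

Conversion of D: D consumed = 1ξ₁ = 0.862 × 438 → ξ₁ = 377.6 lbmol/h.
B balance: n_B = 0 + 1ξ₁ − 1ξ₂ = 98.5 → ξ₂ = (1·377.6 − 98.5)/1 = 279.1 lbmol/h.
Outlet amounts (n = n₀ + Σ ν·ξ):
  D: 438 − 1(377.6) = 60.44
  B: 0 + 1(377.6) − 1(279.1) = 98.5
  E: 0 + 1(279.1) = 279.1
Total out = 438 lbmol/h; y_E = 279.1 / 438 = 0.6371.

0.637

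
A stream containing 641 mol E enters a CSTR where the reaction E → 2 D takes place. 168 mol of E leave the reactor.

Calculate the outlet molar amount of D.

For E: n = n₀ − 1ξ → 168 = 641 − 1ξ, giving ξ = 473 mol.
Outlet amounts (n = n₀ + ν ξ):
  E: 641 − 1(473) = 168
  D: 0 + 2(473) = 946

946 mol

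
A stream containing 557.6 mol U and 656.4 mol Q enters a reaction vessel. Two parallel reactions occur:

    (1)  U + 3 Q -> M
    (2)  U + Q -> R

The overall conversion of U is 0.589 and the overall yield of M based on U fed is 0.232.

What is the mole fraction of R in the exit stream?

Yield of M: 1ξ₁ / 557.6 = 0.232 → ξ₁ = 129.4 mol.
Conversion of U: 1ξ₁ + 1ξ₂ = 0.589 × 557.6 = 328.4 → ξ₂ = 199.1 mol.
Outlet amounts (n = n₀ + Σ ν·ξ):
  U: 557.6 − 1(129.4) − 1(199.1) = 229.2
  Q: 656.4 − 3(129.4) − 1(199.1) = 69.25
  M: 0 + 1(129.4) = 129.4
  R: 0 + 1(199.1) = 199.1
Total out = 626.8 mol; y_R = 199.1 / 626.8 = 0.3176.

0.318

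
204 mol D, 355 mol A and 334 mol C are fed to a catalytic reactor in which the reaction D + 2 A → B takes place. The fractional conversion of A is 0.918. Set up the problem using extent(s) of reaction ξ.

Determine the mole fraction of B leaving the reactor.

A reacted = 0.918 × 355 = 325.9 mol; ν_A = −2, so ξ = 325.9/2 = 162.9 mol.
Outlet amounts (n = n₀ + ν ξ):
  D: 204 − 1(162.9) = 41.06
  A: 355 − 2(162.9) = 29.11
  B: 0 + 1(162.9) = 162.9
  C: 334 (inert)
Total out = 567.1 mol; y_B = 162.9 / 567.1 = 0.2873.

0.287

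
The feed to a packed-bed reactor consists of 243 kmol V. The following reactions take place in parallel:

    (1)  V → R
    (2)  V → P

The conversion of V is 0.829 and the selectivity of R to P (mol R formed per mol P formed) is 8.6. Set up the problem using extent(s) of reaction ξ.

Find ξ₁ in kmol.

ξ₁ = 180 kmol

Conversion of V: V consumed = 0.829 × 243 = 201.4 kmol = 1ξ₁ + 1ξ₂.
Selectivity: 1ξ₁ / (1ξ₂) = 8.6 → ξ₁ = 8.6 ξ₂.
Substitute: (1·8.6 + 1) ξ₂ = 201.4 → ξ₂ = 20.98 kmol, ξ₁ = 180.5 kmol.
Outlet amounts (n = n₀ + Σ ν·ξ):
  V: 243 − 1(180.5) − 1(20.98) = 41.55
  R: 0 + 1(180.5) = 180.5
  P: 0 + 1(20.98) = 20.98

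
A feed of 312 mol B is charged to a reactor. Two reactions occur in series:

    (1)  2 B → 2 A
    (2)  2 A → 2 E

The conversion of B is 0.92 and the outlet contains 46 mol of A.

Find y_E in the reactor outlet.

0.773

Conversion of B: B consumed = 2ξ₁ = 0.92 × 312 → ξ₁ = 143.5 mol.
A balance: n_A = 0 + 2ξ₁ − 2ξ₂ = 46 → ξ₂ = (2·143.5 − 46)/2 = 120.5 mol.
Outlet amounts (n = n₀ + Σ ν·ξ):
  B: 312 − 2(143.5) = 24.96
  A: 0 + 2(143.5) − 2(120.5) = 46
  E: 0 + 2(120.5) = 241
Total out = 312 mol; y_E = 241 / 312 = 0.7726.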